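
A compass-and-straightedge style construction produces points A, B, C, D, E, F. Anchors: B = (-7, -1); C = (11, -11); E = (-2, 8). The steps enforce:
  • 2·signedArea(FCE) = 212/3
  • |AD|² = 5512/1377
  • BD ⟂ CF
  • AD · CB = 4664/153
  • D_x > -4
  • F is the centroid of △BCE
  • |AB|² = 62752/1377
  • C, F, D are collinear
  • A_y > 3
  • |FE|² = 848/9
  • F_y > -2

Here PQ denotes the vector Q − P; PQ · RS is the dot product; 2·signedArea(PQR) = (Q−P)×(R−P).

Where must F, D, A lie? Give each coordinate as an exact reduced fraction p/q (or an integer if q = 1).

1. F_x = 2/3  [F is the centroid of △BCE]
2. F_y = -4/3  [F is the centroid of △BCE]
   → F = (2/3, -4/3)
3. D_x = -61/17  [C, F, D are collinear ∩ BD ⟂ CF]
4. D_y = 45/17  [C, F, D are collinear ∩ BD ⟂ CF]
   → D = (-61/17, 45/17)
5. A_x = -251/153  [line 18·x + -10·y + 9268/153 = 0 ∩ |AB|² = 62752/1377]
6. A_y = 475/153  [line 18·x + -10·y + 9268/153 = 0 ∩ |AB|² = 62752/1377]
   → A = (-251/153, 475/153)

A = (-251/153, 475/153)
D = (-61/17, 45/17)
F = (2/3, -4/3)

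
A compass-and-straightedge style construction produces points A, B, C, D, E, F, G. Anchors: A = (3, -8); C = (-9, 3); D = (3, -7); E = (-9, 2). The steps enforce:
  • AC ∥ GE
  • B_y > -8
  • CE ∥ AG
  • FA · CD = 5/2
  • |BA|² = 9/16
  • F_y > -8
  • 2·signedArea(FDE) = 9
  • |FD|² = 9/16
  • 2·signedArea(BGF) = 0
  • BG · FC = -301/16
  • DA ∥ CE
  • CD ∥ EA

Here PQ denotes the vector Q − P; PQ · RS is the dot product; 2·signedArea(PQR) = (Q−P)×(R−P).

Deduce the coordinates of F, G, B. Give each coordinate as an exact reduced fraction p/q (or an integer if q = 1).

1. F_x = 3  [FA · CD = 5/2 ∩ 2·signedArea(FDE) = 9]
2. F_y = -31/4  [FA · CD = 5/2 ∩ 2·signedArea(FDE) = 9]
   → F = (3, -31/4)
3. G_x = 3  [AC ∥ GE ∩ CE ∥ AG]
4. G_y = -9  [AC ∥ GE ∩ CE ∥ AG]
   → G = (3, -9)
5. B_x = 3  [2·signedArea(BGF) = 0 ∩ BG · FC = -301/16]
6. B_y = -29/4  [2·signedArea(BGF) = 0 ∩ BG · FC = -301/16]
   → B = (3, -29/4)

B = (3, -29/4)
F = (3, -31/4)
G = (3, -9)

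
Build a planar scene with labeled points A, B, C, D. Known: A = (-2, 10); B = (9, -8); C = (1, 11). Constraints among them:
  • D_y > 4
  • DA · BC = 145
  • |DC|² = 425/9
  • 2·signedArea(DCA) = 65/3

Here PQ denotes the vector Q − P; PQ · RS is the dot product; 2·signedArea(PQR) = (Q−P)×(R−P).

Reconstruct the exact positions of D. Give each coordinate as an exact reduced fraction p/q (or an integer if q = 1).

1. D_x = 8/3  [2·signedArea(DCA) = 65/3 ∩ DA · BC = 145]
2. D_y = 13/3  [2·signedArea(DCA) = 65/3 ∩ DA · BC = 145]
   → D = (8/3, 13/3)

D = (8/3, 13/3)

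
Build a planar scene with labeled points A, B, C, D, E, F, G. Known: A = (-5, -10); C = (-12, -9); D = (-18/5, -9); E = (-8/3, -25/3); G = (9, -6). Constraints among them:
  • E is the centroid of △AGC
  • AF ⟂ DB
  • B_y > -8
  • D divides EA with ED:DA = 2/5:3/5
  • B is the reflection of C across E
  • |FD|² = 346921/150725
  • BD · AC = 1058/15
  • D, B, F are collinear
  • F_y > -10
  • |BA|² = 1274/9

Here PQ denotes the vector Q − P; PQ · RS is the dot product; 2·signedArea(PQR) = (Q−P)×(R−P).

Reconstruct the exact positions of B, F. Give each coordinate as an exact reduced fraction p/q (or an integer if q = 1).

1. B_x = 20/3  [B is the reflection of C across E]
2. B_y = -23/3  [B is the reflection of C across E]
   → B = (20/3, -23/3)
3. F_x = -30775/6029  [D, B, F are collinear ∩ AF ⟂ DB]
4. F_y = -55439/6029  [D, B, F are collinear ∩ AF ⟂ DB]
   → F = (-30775/6029, -55439/6029)

B = (20/3, -23/3)
F = (-30775/6029, -55439/6029)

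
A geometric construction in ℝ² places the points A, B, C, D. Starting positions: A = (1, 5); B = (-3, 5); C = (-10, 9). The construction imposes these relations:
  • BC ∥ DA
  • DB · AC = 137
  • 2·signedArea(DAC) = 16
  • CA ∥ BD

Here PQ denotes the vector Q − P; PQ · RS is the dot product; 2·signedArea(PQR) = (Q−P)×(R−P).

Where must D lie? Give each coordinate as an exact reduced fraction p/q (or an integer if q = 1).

D = (8, 1)

1. D_x = 8  [BC ∥ DA ∩ CA ∥ BD]
2. D_y = 1  [BC ∥ DA ∩ CA ∥ BD]
   → D = (8, 1)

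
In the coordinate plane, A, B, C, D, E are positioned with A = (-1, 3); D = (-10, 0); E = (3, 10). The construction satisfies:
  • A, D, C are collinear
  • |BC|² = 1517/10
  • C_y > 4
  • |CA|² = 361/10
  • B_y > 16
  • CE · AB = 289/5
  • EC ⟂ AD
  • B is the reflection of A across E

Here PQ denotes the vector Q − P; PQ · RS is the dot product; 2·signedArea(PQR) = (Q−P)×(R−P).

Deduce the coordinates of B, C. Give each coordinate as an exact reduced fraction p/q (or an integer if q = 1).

1. B_x = 7  [B is the reflection of A across E]
2. B_y = 17  [B is the reflection of A across E]
   → B = (7, 17)
3. C_x = 47/10  [A, D, C are collinear ∩ EC ⟂ AD]
4. C_y = 49/10  [A, D, C are collinear ∩ EC ⟂ AD]
   → C = (47/10, 49/10)

B = (7, 17)
C = (47/10, 49/10)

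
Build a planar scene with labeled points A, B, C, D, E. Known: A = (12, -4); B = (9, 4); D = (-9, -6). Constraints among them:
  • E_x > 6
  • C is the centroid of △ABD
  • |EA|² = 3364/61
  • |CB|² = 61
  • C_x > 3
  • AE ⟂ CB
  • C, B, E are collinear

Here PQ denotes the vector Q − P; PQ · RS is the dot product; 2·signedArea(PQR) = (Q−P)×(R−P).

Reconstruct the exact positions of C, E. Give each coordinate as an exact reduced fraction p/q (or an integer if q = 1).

C = (4, -2)
E = (384/61, 46/61)

1. C_x = 4  [C is the centroid of △ABD]
2. C_y = -2  [C is the centroid of △ABD]
   → C = (4, -2)
3. E_x = 384/61  [C, B, E are collinear ∩ AE ⟂ CB]
4. E_y = 46/61  [C, B, E are collinear ∩ AE ⟂ CB]
   → E = (384/61, 46/61)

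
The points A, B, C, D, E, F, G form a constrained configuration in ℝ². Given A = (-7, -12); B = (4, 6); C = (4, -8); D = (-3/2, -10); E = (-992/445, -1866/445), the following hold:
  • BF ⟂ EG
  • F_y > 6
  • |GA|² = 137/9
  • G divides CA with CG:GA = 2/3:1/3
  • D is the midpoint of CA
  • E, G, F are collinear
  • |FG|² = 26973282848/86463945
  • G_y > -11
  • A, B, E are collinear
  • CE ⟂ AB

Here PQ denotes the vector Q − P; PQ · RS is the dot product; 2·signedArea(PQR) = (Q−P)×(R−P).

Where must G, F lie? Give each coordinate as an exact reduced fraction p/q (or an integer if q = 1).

F = (-3493922/9607105, 64793004/9607105)
G = (-10/3, -32/3)

1. G_x = -10/3  [G divides CA with CG:GA = 2/3:1/3]
2. G_y = -32/3  [G divides CA with CG:GA = 2/3:1/3]
   → G = (-10/3, -32/3)
3. F_x = -3493922/9607105  [E, G, F are collinear ∩ BF ⟂ EG]
4. F_y = 64793004/9607105  [E, G, F are collinear ∩ BF ⟂ EG]
   → F = (-3493922/9607105, 64793004/9607105)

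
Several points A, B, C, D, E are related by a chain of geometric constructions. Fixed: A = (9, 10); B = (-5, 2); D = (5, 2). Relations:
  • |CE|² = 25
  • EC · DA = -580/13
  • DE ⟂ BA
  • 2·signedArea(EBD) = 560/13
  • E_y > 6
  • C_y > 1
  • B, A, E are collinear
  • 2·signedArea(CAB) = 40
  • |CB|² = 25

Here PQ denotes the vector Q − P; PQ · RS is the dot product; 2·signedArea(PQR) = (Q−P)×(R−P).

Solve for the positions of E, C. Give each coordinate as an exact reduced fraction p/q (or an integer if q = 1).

C = (0, 2)
E = (33/13, 82/13)

1. E_x = 33/13  [B, A, E are collinear ∩ DE ⟂ BA]
2. E_y = 82/13  [B, A, E are collinear ∩ DE ⟂ BA]
   → E = (33/13, 82/13)
3. C_x = 0  [2·signedArea(CAB) = 40 ∩ EC · DA = -580/13]
4. C_y = 2  [2·signedArea(CAB) = 40 ∩ EC · DA = -580/13]
   → C = (0, 2)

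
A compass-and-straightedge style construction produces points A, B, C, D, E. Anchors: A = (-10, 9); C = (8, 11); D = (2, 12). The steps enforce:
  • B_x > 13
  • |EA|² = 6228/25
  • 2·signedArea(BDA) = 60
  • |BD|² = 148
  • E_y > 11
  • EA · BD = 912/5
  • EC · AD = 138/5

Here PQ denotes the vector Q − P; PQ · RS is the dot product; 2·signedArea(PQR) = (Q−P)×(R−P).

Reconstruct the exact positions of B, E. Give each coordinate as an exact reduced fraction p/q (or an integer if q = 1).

B = (14, 10)
E = (28/5, 57/5)

1. B_x = 14  [line 3·x + -12·y + 78 = 0 ∩ |BD|² = 148]
2. B_y = 10  [line 3·x + -12·y + 78 = 0 ∩ |BD|² = 148]
   → B = (14, 10)
3. E_x = 28/5  [EC · AD = 138/5 ∩ EA · BD = 912/5]
4. E_y = 57/5  [EC · AD = 138/5 ∩ EA · BD = 912/5]
   → E = (28/5, 57/5)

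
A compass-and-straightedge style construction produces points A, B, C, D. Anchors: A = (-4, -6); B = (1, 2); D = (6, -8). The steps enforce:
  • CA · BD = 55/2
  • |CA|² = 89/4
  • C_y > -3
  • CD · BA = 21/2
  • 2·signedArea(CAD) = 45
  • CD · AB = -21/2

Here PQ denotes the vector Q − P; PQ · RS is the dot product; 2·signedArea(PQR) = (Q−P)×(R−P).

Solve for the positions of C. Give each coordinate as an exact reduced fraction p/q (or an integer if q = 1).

1. C_x = -3/2  [CA · BD = 55/2 ∩ CD · AB = -21/2]
2. C_y = -2  [CA · BD = 55/2 ∩ CD · AB = -21/2]
   → C = (-3/2, -2)

C = (-3/2, -2)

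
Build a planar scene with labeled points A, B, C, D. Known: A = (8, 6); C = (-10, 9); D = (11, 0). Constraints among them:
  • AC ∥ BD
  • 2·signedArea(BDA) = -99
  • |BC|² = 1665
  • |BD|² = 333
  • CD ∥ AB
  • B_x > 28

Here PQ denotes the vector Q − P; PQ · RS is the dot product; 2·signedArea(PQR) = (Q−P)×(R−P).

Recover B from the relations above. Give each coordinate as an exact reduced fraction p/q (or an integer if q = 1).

B = (29, -3)

1. B_x = 29  [AC ∥ BD ∩ CD ∥ AB]
2. B_y = -3  [AC ∥ BD ∩ CD ∥ AB]
   → B = (29, -3)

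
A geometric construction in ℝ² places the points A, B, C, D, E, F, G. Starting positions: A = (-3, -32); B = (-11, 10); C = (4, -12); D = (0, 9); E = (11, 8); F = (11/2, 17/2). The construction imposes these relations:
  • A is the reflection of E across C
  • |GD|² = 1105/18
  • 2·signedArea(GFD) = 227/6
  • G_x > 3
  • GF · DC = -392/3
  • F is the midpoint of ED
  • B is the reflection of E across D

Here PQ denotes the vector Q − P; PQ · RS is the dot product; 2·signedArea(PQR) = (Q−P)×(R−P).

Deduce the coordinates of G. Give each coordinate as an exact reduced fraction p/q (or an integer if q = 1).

1. G_x = 19/6  [2·signedArea(GFD) = 227/6 ∩ GF · DC = -392/3]
2. G_y = 11/6  [2·signedArea(GFD) = 227/6 ∩ GF · DC = -392/3]
   → G = (19/6, 11/6)

G = (19/6, 11/6)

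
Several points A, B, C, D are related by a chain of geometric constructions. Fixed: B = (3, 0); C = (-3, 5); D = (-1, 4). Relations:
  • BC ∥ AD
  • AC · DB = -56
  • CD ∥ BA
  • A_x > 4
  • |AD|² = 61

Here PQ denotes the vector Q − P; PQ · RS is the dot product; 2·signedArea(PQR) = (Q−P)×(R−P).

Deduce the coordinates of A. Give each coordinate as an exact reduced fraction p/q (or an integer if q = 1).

1. A_x = 5  [BC ∥ AD ∩ CD ∥ BA]
2. A_y = -1  [BC ∥ AD ∩ CD ∥ BA]
   → A = (5, -1)

A = (5, -1)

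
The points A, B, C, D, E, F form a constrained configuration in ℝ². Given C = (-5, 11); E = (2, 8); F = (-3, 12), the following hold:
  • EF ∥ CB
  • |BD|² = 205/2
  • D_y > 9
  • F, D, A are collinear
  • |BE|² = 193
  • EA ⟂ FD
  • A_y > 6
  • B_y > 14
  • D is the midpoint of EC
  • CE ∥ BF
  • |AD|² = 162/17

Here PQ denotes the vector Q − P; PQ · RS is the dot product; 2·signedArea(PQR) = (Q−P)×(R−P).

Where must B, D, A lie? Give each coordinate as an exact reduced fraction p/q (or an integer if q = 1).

1. B_x = -10  [CE ∥ BF ∩ EF ∥ CB]
2. B_y = 15  [CE ∥ BF ∩ EF ∥ CB]
   → B = (-10, 15)
3. D_x = -3/2  [D is the midpoint of EC]
4. D_y = 19/2  [D is the midpoint of EC]
   → D = (-3/2, 19/2)
5. A_x = 3/34  [F, D, A are collinear ∩ EA ⟂ FD]
6. A_y = 233/34  [F, D, A are collinear ∩ EA ⟂ FD]
   → A = (3/34, 233/34)

A = (3/34, 233/34)
B = (-10, 15)
D = (-3/2, 19/2)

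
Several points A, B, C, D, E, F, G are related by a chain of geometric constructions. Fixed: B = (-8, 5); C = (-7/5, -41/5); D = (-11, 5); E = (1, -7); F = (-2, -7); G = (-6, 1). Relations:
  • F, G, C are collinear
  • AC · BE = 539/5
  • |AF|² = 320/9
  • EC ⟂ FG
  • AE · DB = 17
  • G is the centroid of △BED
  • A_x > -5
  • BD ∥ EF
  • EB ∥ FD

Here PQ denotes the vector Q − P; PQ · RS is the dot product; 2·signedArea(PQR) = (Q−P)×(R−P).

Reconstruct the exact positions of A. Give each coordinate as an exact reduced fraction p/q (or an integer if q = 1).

A = (-14/3, -5/3)

1. A_x = -14/3  [AE · DB = 17 ∩ AC · BE = 539/5]
2. A_y = -5/3  [AE · DB = 17 ∩ AC · BE = 539/5]
   → A = (-14/3, -5/3)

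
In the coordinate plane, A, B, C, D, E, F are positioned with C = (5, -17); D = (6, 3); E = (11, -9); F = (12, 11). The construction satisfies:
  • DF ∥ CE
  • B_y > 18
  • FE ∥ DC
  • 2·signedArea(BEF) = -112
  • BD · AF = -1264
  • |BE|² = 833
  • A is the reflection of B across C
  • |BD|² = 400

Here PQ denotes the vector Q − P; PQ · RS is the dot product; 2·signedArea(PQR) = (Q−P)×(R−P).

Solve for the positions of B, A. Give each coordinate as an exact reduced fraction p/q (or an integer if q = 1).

1. B_x = 18  [line -20·x + 1·y + 341 = 0 ∩ |BD|² = 400]
2. B_y = 19  [line -20·x + 1·y + 341 = 0 ∩ |BD|² = 400]
   → B = (18, 19)
3. A_x = -8  [BD · AF = -1264 ∩ A is the reflection of B across C]
4. A_y = -53  [BD · AF = -1264 ∩ A is the reflection of B across C]
   → A = (-8, -53)

A = (-8, -53)
B = (18, 19)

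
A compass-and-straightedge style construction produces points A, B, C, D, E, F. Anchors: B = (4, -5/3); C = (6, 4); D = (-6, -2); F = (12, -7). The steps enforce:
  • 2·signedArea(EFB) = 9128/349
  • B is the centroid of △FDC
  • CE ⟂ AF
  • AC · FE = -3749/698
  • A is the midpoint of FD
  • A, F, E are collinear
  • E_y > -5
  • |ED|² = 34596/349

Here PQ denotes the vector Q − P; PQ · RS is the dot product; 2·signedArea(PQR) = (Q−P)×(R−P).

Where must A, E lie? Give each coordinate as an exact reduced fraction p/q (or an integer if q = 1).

A = (3, -9/2)
E = (1254/349, -1628/349)

1. A_x = 3  [A is the midpoint of FD]
2. A_y = -9/2  [A is the midpoint of FD]
   → A = (3, -9/2)
3. E_x = 1254/349  [A, F, E are collinear ∩ CE ⟂ AF]
4. E_y = -1628/349  [A, F, E are collinear ∩ CE ⟂ AF]
   → E = (1254/349, -1628/349)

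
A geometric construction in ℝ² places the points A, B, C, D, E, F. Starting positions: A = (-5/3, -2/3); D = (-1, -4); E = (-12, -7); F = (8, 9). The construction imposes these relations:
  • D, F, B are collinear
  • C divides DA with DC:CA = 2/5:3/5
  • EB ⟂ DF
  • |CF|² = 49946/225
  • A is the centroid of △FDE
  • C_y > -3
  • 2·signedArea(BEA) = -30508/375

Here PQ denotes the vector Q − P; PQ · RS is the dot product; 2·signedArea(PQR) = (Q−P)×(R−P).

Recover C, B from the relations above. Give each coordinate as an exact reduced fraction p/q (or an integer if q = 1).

1. C_x = -19/15  [C divides DA with DC:CA = 2/5:3/5]
2. C_y = -8/3  [C divides DA with DC:CA = 2/5:3/5]
   → C = (-19/15, -8/3)
3. B_x = -746/125  [D, F, B are collinear ∩ EB ⟂ DF]
4. B_y = -1397/125  [D, F, B are collinear ∩ EB ⟂ DF]
   → B = (-746/125, -1397/125)

B = (-746/125, -1397/125)
C = (-19/15, -8/3)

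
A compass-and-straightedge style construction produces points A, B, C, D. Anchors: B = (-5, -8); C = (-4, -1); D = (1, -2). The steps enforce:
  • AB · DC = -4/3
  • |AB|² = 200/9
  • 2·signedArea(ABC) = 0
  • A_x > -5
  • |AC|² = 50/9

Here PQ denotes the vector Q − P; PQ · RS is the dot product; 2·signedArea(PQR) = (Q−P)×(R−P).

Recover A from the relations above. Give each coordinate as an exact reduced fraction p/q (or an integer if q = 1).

1. A_x = -13/3  [2·signedArea(ABC) = 0 ∩ AB · DC = -4/3]
2. A_y = -10/3  [2·signedArea(ABC) = 0 ∩ AB · DC = -4/3]
   → A = (-13/3, -10/3)

A = (-13/3, -10/3)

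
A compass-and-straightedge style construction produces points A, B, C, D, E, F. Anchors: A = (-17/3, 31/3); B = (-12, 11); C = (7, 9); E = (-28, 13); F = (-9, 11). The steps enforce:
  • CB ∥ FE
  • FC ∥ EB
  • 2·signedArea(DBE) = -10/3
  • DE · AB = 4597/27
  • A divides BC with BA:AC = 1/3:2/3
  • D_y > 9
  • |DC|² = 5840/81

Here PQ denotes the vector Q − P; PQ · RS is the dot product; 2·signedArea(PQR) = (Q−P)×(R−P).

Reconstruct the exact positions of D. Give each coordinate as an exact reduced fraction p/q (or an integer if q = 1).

D = (-13/9, 89/9)

1. D_x = -13/9  [DE · AB = 4597/27 ∩ 2·signedArea(DBE) = -10/3]
2. D_y = 89/9  [DE · AB = 4597/27 ∩ 2·signedArea(DBE) = -10/3]
   → D = (-13/9, 89/9)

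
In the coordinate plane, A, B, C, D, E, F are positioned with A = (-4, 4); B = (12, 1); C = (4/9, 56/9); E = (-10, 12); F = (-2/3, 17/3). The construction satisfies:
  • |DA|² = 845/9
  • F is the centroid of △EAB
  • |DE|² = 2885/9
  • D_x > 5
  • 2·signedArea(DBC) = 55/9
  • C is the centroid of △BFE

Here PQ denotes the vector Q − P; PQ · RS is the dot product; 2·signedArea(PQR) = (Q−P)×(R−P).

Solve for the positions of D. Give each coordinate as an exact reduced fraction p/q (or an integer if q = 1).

D = (17/3, 10/3)

1. D_x = 17/3  [line -47/9·x + -104/9·y + 613/9 = 0 ∩ |DE|² = 2885/9]
2. D_y = 10/3  [line -47/9·x + -104/9·y + 613/9 = 0 ∩ |DE|² = 2885/9]
   → D = (17/3, 10/3)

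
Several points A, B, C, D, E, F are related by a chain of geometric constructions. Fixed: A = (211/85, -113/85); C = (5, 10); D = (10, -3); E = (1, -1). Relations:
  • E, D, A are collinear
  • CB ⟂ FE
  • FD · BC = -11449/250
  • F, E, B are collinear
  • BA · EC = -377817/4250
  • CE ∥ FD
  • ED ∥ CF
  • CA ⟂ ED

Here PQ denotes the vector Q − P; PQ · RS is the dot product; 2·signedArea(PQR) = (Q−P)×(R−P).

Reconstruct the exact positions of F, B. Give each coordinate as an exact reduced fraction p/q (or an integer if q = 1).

1. F_x = 14  [CE ∥ FD ∩ ED ∥ CF]
2. F_y = 8  [CE ∥ FD ∩ ED ∥ CF]
   → F = (14, 8)
3. B_x = 2213/250  [F, E, B are collinear ∩ CB ⟂ FE]
4. B_y = 1109/250  [F, E, B are collinear ∩ CB ⟂ FE]
   → B = (2213/250, 1109/250)

B = (2213/250, 1109/250)
F = (14, 8)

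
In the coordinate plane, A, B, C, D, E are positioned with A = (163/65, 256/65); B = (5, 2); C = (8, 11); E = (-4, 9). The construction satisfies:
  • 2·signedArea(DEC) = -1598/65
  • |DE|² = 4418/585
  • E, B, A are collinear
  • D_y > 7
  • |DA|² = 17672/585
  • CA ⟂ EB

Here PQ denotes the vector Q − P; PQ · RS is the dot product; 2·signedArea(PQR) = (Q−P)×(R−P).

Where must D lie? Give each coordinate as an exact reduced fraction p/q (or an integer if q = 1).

D = (-119/65, 1426/195)

1. D_x = -119/65  [line -2·x + 12·y + -5942/65 = 0 ∩ |DE|² = 4418/585]
2. D_y = 1426/195  [line -2·x + 12·y + -5942/65 = 0 ∩ |DE|² = 4418/585]
   → D = (-119/65, 1426/195)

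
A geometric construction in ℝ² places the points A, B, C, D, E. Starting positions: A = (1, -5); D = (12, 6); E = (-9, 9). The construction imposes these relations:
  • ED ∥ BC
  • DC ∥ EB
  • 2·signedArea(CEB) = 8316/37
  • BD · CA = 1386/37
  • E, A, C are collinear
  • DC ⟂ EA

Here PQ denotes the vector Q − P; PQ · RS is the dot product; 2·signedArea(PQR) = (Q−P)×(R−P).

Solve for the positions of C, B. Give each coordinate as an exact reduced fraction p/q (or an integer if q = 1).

1. C_x = -18/37  [E, A, C are collinear ∩ DC ⟂ EA]
2. C_y = -108/37  [E, A, C are collinear ∩ DC ⟂ EA]
   → C = (-18/37, -108/37)
3. B_x = -795/37  [ED ∥ BC ∩ DC ∥ EB]
4. B_y = 3/37  [ED ∥ BC ∩ DC ∥ EB]
   → B = (-795/37, 3/37)

B = (-795/37, 3/37)
C = (-18/37, -108/37)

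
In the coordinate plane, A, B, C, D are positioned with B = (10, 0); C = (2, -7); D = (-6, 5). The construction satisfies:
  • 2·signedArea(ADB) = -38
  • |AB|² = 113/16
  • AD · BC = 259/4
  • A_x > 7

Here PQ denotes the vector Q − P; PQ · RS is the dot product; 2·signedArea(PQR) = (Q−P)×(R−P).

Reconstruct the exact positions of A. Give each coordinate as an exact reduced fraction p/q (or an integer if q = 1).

1. A_x = 8  [AD · BC = 259/4 ∩ 2·signedArea(ADB) = -38]
2. A_y = -7/4  [AD · BC = 259/4 ∩ 2·signedArea(ADB) = -38]
   → A = (8, -7/4)

A = (8, -7/4)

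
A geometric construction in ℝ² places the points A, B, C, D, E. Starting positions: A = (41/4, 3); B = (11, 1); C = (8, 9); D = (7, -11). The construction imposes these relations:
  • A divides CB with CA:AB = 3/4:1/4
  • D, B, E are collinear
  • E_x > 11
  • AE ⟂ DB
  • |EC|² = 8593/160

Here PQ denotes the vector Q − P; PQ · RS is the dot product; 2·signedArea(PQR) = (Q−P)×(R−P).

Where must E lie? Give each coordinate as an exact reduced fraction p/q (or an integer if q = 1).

1. E_x = 461/40  [D, B, E are collinear ∩ AE ⟂ DB]
2. E_y = 103/40  [D, B, E are collinear ∩ AE ⟂ DB]
   → E = (461/40, 103/40)

E = (461/40, 103/40)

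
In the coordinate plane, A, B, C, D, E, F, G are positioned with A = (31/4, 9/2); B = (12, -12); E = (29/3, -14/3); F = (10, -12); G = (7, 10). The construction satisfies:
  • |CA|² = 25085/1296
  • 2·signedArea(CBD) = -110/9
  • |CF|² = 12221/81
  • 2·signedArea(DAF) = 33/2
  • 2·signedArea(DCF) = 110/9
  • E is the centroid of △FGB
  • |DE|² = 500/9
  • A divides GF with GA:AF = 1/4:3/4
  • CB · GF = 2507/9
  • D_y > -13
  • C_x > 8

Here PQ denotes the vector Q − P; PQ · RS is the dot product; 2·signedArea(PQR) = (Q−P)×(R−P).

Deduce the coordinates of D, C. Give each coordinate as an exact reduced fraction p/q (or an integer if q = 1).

C = (79/9, 2/9)
D = (11, -12)

1. C_x = 79/9  [line -3·x + 22·y + 193/9 = 0 ∩ |CF|² = 12221/81]
2. C_y = 2/9  [line -3·x + 22·y + 193/9 = 0 ∩ |CF|² = 12221/81]
   → C = (79/9, 2/9)
3. D_x = 11  [2·signedArea(DAF) = 33/2 ∩ 2·signedArea(CBD) = -110/9]
4. D_y = -12  [2·signedArea(DAF) = 33/2 ∩ 2·signedArea(CBD) = -110/9]
   → D = (11, -12)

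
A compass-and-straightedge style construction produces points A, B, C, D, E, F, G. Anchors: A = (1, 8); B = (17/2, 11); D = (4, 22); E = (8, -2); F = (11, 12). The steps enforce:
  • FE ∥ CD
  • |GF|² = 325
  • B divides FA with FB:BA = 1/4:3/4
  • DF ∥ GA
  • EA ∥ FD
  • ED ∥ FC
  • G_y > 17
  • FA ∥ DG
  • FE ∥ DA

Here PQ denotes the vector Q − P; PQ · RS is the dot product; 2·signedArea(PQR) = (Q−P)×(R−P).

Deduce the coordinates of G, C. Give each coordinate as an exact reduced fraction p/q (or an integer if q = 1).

1. G_x = -6  [DF ∥ GA ∩ FA ∥ DG]
2. G_y = 18  [DF ∥ GA ∩ FA ∥ DG]
   → G = (-6, 18)
3. C_x = 7  [FE ∥ CD ∩ ED ∥ FC]
4. C_y = 36  [FE ∥ CD ∩ ED ∥ FC]
   → C = (7, 36)

C = (7, 36)
G = (-6, 18)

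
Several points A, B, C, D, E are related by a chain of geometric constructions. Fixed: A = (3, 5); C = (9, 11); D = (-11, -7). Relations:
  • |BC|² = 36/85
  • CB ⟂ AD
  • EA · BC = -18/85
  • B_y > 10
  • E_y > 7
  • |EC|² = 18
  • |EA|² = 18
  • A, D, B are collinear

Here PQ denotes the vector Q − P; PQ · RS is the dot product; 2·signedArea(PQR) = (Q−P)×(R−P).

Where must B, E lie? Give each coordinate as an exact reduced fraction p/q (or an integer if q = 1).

1. B_x = 801/85  [A, D, B are collinear ∩ CB ⟂ AD]
2. B_y = 893/85  [A, D, B are collinear ∩ CB ⟂ AD]
   → B = (801/85, 893/85)
3. E_x = 6  [line 36/85·x + -42/85·y + 24/17 = 0 ∩ |EA|² = 18]
4. E_y = 8  [line 36/85·x + -42/85·y + 24/17 = 0 ∩ |EA|² = 18]
   → E = (6, 8)

B = (801/85, 893/85)
E = (6, 8)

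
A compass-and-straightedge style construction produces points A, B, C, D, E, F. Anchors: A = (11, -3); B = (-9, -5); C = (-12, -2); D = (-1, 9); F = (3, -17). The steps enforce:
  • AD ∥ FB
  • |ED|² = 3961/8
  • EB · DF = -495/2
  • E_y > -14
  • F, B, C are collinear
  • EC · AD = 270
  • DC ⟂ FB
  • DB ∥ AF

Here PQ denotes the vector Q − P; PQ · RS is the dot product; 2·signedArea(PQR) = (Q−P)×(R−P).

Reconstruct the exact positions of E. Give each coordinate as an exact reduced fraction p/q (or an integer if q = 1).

1. E_x = -3/4  [EC · AD = 270 ∩ EB · DF = -495/2]
2. E_y = -53/4  [EC · AD = 270 ∩ EB · DF = -495/2]
   → E = (-3/4, -53/4)

E = (-3/4, -53/4)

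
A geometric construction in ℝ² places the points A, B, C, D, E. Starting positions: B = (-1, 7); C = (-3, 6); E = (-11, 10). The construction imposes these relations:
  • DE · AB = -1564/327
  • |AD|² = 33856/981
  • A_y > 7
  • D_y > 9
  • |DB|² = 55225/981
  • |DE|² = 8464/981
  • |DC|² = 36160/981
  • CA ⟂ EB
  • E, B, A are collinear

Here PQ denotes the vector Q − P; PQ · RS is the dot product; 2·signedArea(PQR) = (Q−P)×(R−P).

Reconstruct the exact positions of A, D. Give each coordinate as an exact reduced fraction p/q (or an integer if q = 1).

1. A_x = -279/109  [E, B, A are collinear ∩ CA ⟂ EB]
2. A_y = 814/109  [E, B, A are collinear ∩ CA ⟂ EB]
   → A = (-279/109, 814/109)
3. D_x = -2677/327  [line -170/109·x + 51/109·y + -5576/327 = 0 ∩ |DE|² = 8464/981]
4. D_y = 998/109  [line -170/109·x + 51/109·y + -5576/327 = 0 ∩ |DE|² = 8464/981]
   → D = (-2677/327, 998/109)

A = (-279/109, 814/109)
D = (-2677/327, 998/109)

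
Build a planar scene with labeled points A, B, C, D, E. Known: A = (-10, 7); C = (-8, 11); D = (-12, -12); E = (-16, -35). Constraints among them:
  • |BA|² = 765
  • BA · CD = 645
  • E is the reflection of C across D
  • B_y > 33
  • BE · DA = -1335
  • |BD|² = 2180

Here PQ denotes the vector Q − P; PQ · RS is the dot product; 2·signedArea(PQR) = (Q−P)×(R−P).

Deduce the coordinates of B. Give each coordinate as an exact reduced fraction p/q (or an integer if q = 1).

B = (-4, 34)

1. B_x = -4  [BA · CD = 645 ∩ BE · DA = -1335]
2. B_y = 34  [BA · CD = 645 ∩ BE · DA = -1335]
   → B = (-4, 34)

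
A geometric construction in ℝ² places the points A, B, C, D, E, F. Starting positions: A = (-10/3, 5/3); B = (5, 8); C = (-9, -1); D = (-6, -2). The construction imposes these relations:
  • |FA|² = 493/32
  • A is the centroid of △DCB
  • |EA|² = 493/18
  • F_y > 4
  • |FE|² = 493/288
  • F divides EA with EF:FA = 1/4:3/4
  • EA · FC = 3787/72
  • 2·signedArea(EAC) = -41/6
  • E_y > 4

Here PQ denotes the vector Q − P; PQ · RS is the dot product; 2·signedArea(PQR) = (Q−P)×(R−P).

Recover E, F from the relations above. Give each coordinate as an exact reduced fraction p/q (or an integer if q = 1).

1. E_x = 5/6  [line 8/3·x + -17/3·y + 151/6 = 0 ∩ |EA|² = 493/18]
2. E_y = 29/6  [line 8/3·x + -17/3·y + 151/6 = 0 ∩ |EA|² = 493/18]
   → E = (5/6, 29/6)
3. F_x = -5/24  [F divides EA with EF:FA = 1/4:3/4]
4. F_y = 97/24  [F divides EA with EF:FA = 1/4:3/4]
   → F = (-5/24, 97/24)

E = (5/6, 29/6)
F = (-5/24, 97/24)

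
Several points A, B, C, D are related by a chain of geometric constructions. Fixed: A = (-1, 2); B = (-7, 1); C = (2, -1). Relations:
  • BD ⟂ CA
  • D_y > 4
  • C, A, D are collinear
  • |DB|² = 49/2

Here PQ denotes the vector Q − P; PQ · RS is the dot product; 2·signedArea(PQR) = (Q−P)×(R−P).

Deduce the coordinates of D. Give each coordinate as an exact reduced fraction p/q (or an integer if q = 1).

D = (-7/2, 9/2)

1. D_x = -7/2  [C, A, D are collinear ∩ BD ⟂ CA]
2. D_y = 9/2  [C, A, D are collinear ∩ BD ⟂ CA]
   → D = (-7/2, 9/2)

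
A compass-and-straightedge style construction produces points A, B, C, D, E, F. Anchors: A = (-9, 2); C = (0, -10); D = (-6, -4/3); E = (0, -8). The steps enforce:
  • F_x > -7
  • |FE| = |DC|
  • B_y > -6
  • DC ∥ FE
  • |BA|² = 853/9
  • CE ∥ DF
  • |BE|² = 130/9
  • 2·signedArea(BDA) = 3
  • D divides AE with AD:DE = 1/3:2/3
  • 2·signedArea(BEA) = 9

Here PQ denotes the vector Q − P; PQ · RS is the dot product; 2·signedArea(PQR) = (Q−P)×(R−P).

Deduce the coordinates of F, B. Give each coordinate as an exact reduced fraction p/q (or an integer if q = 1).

1. F_x = -6  [DC ∥ FE ∩ CE ∥ DF]
2. F_y = 2/3  [DC ∥ FE ∩ CE ∥ DF]
   → F = (-6, 2/3)
3. B_x = -3  [line -10/3·x + -3·y + -27 = 0 ∩ |BE|² = 130/9]
4. B_y = -17/3  [line -10/3·x + -3·y + -27 = 0 ∩ |BE|² = 130/9]
   → B = (-3, -17/3)

B = (-3, -17/3)
F = (-6, 2/3)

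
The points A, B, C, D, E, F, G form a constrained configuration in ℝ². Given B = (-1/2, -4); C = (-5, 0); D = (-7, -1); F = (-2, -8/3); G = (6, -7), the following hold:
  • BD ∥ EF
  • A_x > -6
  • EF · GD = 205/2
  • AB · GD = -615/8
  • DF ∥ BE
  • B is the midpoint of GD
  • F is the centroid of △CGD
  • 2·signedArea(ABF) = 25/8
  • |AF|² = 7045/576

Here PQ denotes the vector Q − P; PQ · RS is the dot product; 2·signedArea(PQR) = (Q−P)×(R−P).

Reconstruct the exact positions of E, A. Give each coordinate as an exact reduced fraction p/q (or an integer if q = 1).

A = (-43/8, -7/4)
E = (9/2, -17/3)

1. E_x = 9/2  [BD ∥ EF ∩ DF ∥ BE]
2. E_y = -17/3  [BD ∥ EF ∩ DF ∥ BE]
   → E = (9/2, -17/3)
3. A_x = -43/8  [AB · GD = -615/8 ∩ 2·signedArea(ABF) = 25/8]
4. A_y = -7/4  [AB · GD = -615/8 ∩ 2·signedArea(ABF) = 25/8]
   → A = (-43/8, -7/4)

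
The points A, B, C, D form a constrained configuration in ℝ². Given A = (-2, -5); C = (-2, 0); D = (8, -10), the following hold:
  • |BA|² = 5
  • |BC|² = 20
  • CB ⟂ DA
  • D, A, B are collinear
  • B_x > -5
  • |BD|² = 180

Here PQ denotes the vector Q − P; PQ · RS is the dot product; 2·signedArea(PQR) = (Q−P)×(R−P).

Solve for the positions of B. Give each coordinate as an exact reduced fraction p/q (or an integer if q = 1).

B = (-4, -4)

1. B_x = -4  [D, A, B are collinear ∩ CB ⟂ DA]
2. B_y = -4  [D, A, B are collinear ∩ CB ⟂ DA]
   → B = (-4, -4)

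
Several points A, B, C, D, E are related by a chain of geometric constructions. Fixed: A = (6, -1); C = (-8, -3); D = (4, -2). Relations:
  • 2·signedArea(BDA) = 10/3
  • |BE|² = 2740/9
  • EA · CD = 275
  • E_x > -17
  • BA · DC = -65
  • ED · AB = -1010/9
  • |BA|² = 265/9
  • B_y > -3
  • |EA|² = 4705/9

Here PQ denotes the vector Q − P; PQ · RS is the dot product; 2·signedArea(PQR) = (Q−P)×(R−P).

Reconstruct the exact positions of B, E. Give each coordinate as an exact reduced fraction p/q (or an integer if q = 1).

1. B_x = 2/3  [2·signedArea(BDA) = 10/3 ∩ BA · DC = -65]
2. B_y = -2  [2·signedArea(BDA) = 10/3 ∩ BA · DC = -65]
   → B = (2/3, -2)
3. E_x = -50/3  [EA · CD = 275 ∩ ED · AB = -1010/9]
4. E_y = -4  [EA · CD = 275 ∩ ED · AB = -1010/9]
   → E = (-50/3, -4)

B = (2/3, -2)
E = (-50/3, -4)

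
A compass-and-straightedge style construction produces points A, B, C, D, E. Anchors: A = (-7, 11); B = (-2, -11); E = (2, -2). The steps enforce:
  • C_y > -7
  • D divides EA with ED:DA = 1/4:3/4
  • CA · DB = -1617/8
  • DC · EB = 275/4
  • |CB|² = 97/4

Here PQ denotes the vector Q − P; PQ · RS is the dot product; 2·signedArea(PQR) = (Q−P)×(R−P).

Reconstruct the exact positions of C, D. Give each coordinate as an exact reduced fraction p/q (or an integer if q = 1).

1. D_x = -1/4  [D divides EA with ED:DA = 1/4:3/4]
2. D_y = 5/4  [D divides EA with ED:DA = 1/4:3/4]
   → D = (-1/4, 5/4)
3. C_x = 0  [CA · DB = -1617/8 ∩ DC · EB = 275/4]
4. C_y = -13/2  [CA · DB = -1617/8 ∩ DC · EB = 275/4]
   → C = (0, -13/2)

C = (0, -13/2)
D = (-1/4, 5/4)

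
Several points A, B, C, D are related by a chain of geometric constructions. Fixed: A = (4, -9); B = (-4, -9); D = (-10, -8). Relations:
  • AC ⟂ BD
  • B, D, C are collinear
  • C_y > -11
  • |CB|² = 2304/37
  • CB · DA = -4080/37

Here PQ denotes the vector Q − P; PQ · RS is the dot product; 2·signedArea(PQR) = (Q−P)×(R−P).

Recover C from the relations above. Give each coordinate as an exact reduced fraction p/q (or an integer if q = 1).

1. C_x = 140/37  [B, D, C are collinear ∩ AC ⟂ BD]
2. C_y = -381/37  [B, D, C are collinear ∩ AC ⟂ BD]
   → C = (140/37, -381/37)

C = (140/37, -381/37)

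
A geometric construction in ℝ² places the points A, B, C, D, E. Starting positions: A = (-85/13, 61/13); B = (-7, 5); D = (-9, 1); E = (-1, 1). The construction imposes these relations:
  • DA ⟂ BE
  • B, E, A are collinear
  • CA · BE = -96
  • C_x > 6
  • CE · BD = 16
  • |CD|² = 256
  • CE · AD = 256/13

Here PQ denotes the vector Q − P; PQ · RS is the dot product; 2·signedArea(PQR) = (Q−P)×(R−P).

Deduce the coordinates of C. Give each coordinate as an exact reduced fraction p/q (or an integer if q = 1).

1. C_x = 7  [CE · BD = 16 ∩ CA · BE = -96]
2. C_y = 1  [CE · BD = 16 ∩ CA · BE = -96]
   → C = (7, 1)

C = (7, 1)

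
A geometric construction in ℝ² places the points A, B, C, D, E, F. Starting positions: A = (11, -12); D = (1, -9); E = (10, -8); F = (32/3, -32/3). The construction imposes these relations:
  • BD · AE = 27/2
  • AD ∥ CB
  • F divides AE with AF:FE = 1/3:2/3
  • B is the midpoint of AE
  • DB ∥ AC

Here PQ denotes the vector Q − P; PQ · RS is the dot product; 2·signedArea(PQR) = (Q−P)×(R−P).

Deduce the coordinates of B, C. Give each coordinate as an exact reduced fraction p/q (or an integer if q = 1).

B = (21/2, -10)
C = (41/2, -13)

1. B_x = 21/2  [B is the midpoint of AE]
2. B_y = -10  [B is the midpoint of AE]
   → B = (21/2, -10)
3. C_x = 41/2  [AD ∥ CB ∩ DB ∥ AC]
4. C_y = -13  [AD ∥ CB ∩ DB ∥ AC]
   → C = (41/2, -13)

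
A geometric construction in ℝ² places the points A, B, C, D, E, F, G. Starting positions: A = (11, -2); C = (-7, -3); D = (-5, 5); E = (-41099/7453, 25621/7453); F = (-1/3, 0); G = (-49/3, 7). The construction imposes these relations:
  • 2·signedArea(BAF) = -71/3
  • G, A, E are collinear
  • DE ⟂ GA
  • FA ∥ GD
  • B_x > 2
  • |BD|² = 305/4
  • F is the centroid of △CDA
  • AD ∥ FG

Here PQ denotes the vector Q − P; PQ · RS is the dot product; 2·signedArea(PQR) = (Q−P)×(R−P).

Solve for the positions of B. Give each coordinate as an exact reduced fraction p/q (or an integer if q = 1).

B = (3, 3/2)

1. B_x = 3  [line -2·x + -34/3·y + 23 = 0 ∩ |BD|² = 305/4]
2. B_y = 3/2  [line -2·x + -34/3·y + 23 = 0 ∩ |BD|² = 305/4]
   → B = (3, 3/2)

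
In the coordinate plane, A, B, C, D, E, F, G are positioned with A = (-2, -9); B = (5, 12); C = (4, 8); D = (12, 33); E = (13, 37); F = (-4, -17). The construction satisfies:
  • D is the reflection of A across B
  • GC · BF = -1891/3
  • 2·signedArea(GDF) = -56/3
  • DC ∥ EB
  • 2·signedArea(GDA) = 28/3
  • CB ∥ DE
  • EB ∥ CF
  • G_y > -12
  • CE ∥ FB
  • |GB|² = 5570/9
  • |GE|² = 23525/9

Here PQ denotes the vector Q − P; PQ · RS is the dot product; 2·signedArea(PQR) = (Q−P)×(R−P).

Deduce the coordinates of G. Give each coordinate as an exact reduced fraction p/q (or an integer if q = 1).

G = (-8/3, -35/3)

1. G_x = -8/3  [2·signedArea(GDA) = 28/3 ∩ 2·signedArea(GDF) = -56/3]
2. G_y = -35/3  [2·signedArea(GDA) = 28/3 ∩ 2·signedArea(GDF) = -56/3]
   → G = (-8/3, -35/3)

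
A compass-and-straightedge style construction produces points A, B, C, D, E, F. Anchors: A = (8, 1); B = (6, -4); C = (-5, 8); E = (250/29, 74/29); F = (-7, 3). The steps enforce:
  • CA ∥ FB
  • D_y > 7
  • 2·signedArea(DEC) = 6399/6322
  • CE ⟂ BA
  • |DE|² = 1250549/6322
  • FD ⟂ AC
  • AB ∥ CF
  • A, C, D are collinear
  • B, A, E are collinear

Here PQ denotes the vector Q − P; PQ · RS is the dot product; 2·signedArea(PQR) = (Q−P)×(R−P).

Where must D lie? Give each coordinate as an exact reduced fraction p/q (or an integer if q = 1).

1. D_x = -973/218  [A, C, D are collinear ∩ FD ⟂ AC]
2. D_y = 1681/218  [A, C, D are collinear ∩ FD ⟂ AC]
   → D = (-973/218, 1681/218)

D = (-973/218, 1681/218)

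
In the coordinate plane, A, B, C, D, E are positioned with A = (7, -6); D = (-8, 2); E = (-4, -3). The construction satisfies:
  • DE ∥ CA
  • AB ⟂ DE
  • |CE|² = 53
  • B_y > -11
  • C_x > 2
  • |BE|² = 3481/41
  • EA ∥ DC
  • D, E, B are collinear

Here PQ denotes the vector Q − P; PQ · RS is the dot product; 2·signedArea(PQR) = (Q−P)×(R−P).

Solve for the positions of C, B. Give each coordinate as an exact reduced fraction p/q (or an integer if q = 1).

B = (72/41, -418/41)
C = (3, -1)

1. C_x = 3  [DE ∥ CA ∩ EA ∥ DC]
2. C_y = -1  [DE ∥ CA ∩ EA ∥ DC]
   → C = (3, -1)
3. B_x = 72/41  [D, E, B are collinear ∩ AB ⟂ DE]
4. B_y = -418/41  [D, E, B are collinear ∩ AB ⟂ DE]
   → B = (72/41, -418/41)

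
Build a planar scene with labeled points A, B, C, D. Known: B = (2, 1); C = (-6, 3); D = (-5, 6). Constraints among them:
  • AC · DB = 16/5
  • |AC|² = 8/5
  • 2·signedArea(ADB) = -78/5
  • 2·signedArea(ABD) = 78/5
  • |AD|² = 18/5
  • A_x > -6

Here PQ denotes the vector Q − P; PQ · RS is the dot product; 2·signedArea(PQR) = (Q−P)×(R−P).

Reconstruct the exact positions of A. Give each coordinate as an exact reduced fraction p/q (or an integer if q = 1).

1. A_x = -28/5  [2·signedArea(ABD) = 78/5 ∩ AC · DB = 16/5]
2. A_y = 21/5  [2·signedArea(ABD) = 78/5 ∩ AC · DB = 16/5]
   → A = (-28/5, 21/5)

A = (-28/5, 21/5)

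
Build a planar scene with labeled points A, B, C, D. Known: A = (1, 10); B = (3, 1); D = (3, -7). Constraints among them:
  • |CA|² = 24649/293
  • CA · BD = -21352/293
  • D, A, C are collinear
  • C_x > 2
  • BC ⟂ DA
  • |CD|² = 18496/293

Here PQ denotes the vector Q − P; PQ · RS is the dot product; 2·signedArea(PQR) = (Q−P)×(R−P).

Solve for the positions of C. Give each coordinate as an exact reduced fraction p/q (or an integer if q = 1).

1. C_x = 607/293  [D, A, C are collinear ∩ BC ⟂ DA]
2. C_y = 261/293  [D, A, C are collinear ∩ BC ⟂ DA]
   → C = (607/293, 261/293)

C = (607/293, 261/293)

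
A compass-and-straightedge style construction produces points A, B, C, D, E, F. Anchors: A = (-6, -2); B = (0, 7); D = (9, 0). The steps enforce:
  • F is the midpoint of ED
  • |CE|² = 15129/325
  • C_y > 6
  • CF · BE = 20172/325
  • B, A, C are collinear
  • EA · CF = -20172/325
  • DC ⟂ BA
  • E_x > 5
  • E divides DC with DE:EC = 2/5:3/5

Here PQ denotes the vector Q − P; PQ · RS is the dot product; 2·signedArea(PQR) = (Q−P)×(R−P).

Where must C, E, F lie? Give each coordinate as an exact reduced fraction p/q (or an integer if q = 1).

C = (-6/13, 82/13)
E = (339/65, 164/65)
F = (462/65, 82/65)

1. C_x = -6/13  [B, A, C are collinear ∩ DC ⟂ BA]
2. C_y = 82/13  [B, A, C are collinear ∩ DC ⟂ BA]
   → C = (-6/13, 82/13)
3. E_x = 339/65  [E divides DC with DE:EC = 2/5:3/5]
4. E_y = 164/65  [E divides DC with DE:EC = 2/5:3/5]
   → E = (339/65, 164/65)
5. F_x = 462/65  [F is the midpoint of ED]
6. F_y = 82/65  [F is the midpoint of ED]
   → F = (462/65, 82/65)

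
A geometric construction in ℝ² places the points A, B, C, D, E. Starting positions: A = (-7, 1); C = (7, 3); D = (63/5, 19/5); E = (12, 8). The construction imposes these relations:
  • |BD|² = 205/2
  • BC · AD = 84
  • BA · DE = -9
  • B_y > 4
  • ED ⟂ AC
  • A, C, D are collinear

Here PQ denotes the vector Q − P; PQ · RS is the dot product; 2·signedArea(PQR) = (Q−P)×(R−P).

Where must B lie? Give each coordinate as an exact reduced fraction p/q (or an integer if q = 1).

1. B_x = 5/2  [BA · DE = -9 ∩ BC · AD = 84]
2. B_y = 9/2  [BA · DE = -9 ∩ BC · AD = 84]
   → B = (5/2, 9/2)

B = (5/2, 9/2)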